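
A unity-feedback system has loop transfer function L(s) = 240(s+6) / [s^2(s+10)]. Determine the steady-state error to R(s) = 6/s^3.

The open loop has two poles at the origin → type 2 system.
K_a = lim_{s→0} s^2·L(s) = 240·6 / (10) = 144.
r(t) = 3t^2 gives R(s) = 6/s^3.
e_ss = 6/K_a = 6/144 = 1/24.

1/24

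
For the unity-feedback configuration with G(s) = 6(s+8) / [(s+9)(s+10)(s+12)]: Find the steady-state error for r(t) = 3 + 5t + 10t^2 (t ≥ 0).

infinity

No free integrators in G(s): this is a type 0 system. Taking each input component in turn:
  • 3: e_ss = 3/(1+K_p) with K_p=2/45 → 135/47.
  • 5t: a type-0 system cannot track it, e_ss → ∞.
  • 10t^2: a type-0 system cannot track it, e_ss → ∞.
The unbounded component dominates.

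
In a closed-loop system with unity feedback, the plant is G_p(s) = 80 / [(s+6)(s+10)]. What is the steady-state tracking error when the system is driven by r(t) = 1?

The open loop has no poles at the origin → type 0 system.
K_p = lim_{s→0} G_p(s) = 80 / (6·10) = 4/3.
e_ss = 1/(1 + K_p) = 1/(7/3) = 3/7.

3/7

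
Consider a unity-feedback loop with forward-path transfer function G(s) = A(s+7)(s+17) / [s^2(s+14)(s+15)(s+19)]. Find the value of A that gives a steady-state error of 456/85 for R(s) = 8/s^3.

50

System type = 2 (two poles at s=0).
K_a = lim_{s→0} s^2·G(s) = A·7·17 / (14·15·19) = (17/570)·A.
e_ss = 8/K_a = 456/85 ⇒ K_a = 85/57 ⇒ A = (85/57)/(17/570) = 50.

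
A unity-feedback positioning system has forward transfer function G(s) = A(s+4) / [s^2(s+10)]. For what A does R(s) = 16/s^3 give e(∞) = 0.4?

100

The open loop has two poles at the origin → type 2 system.
K_a = lim_{s→0} s^2·G(s) = A·4 / (10) = 0.4·A.
e_ss = 16/K_a = 0.4 ⇒ K_a = 40 ⇒ A = 40/0.4 = 100.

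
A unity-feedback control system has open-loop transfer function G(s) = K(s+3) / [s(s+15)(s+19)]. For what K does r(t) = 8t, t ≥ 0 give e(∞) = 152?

5

The open loop has one pole at the origin → type 1 system.
K_v = lim_{s→0} s·G(s) = K·3 / (15·19) = (1/95)·K.
e_ss = 8/K_v = 152 ⇒ K_v = 1/19 ⇒ K = (1/19)/(1/95) = 5.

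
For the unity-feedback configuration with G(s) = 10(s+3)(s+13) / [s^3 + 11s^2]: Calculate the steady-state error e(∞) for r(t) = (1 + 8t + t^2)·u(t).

Lowest-order denominator term is 11s^2, so the open loop has 2 poles at the origin → type 2 system. By superposition:
  • 1: tracked with zero error.
  • 8t: tracked with zero error.
  • t^2: e_ss = 2/K_a with K_a=390/11 → 11/195.
Total e_ss = 11/195.

11/195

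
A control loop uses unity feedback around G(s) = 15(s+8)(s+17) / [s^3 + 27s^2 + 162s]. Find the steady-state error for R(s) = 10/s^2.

Factoring s from the denominator leaves a polynomial with constant term 162, so the system is type 1.
K_v = lim_{s→0} s·G(s) = 15·8·17 / 162 = 340/27.
e_ss = 10/K_v = 10/(340/27) = 27/34.

27/34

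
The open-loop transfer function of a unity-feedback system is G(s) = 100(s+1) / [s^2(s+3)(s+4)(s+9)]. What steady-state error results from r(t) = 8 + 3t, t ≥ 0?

0

G(s) has two factors of s in the denominator, so the system is type 2. Treating each term separately:
  • 8: tracked with zero error.
  • 3t: tracked with zero error.
Total e_ss = 0.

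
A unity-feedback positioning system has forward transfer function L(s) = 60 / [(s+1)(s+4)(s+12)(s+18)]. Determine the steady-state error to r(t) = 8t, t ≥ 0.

infinity

The open loop has no poles at the origin → type 0 system.
For a type-0 system K_v = 0, so e_ss to a ramp input is unbounded.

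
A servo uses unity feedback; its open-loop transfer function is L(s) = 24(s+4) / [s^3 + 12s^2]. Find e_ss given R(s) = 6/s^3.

Lowest-order denominator term is 12s^2, so the open loop has 2 poles at the origin → type 2 system.
K_a = lim_{s→0} s^2·L(s) = 24·4 / 12 = 8.
r(t) = 3t^2 gives R(s) = 6/s^3.
e_ss = 6/K_a = 6/8 = 0.75.

0.75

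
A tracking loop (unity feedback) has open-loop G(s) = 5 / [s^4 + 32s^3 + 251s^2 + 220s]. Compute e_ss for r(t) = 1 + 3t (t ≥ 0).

132

The denominator has no term below 220s — 1 pole at s=0, type 1. Taking each input component in turn:
  • 1: tracked with zero error.
  • 3t: e_ss = 3/K_v with K_v=1/44 → 132.
Total e_ss = 132.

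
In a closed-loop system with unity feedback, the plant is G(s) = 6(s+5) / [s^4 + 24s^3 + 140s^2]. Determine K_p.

infinity

K_p = lim_{s→0} G(s); with 2 poles at the origin the limit diverges, so K_p = ∞.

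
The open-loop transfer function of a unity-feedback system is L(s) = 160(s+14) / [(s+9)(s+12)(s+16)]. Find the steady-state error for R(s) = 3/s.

System type = 0 (no poles at s=0).
K_p = lim_{s→0} L(s) = 160·14 / (9·12·16) = 35/27.
e_ss = 3/(1 + K_p) = 3/(62/27) = 81/62.

81/62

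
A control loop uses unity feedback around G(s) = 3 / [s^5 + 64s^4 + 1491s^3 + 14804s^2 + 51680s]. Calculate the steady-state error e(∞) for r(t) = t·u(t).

Factoring s from the denominator leaves a polynomial with constant term 51680, so the system is type 1.
K_v = lim_{s→0} s·G(s) = 3 / 51680 = 3/51680.
e_ss = 1/K_v = 1/(3/51680) = 51680/3.

51680/3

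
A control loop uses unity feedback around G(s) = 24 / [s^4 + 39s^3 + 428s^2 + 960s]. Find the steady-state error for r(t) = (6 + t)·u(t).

Lowest-order denominator term is 960s, so the open loop has 1 pole at the origin → type 1 system. Treating each term separately:
  • 6: tracked with zero error.
  • t: e_ss = 1/K_v with K_v=0.025 → 40.
Total e_ss = 40.

40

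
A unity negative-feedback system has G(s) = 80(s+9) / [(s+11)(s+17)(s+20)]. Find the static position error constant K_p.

36/187

System type = 0 (no poles at s=0).
K_p = lim_{s→0} G(s) = 80·9 / (11·17·20) = 36/187.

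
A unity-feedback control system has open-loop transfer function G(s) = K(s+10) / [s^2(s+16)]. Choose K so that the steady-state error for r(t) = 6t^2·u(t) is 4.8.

4

System type = 2 (two poles at s=0).
K_a = lim_{s→0} s^2·G(s) = K·10 / (16) = 0.625·K.
e_ss = 12/K_a = 4.8 ⇒ K_a = 2.5 ⇒ K = 2.5/0.625 = 4.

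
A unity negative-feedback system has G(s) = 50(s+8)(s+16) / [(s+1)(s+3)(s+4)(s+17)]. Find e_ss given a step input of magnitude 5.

255/1651

No free integrators in G(s): this is a type 0 system.
K_p = lim_{s→0} G(s) = 50·8·16 / (1·3·4·17) = 1600/51.
e_ss = 5/(1 + K_p) = 5/(1651/51) = 255/1651.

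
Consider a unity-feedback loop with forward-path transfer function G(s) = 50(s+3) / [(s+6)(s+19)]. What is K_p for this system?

25/19

The open loop has no poles at the origin → type 0 system.
K_p = lim_{s→0} G(s) = 50·3 / (6·19) = 25/19.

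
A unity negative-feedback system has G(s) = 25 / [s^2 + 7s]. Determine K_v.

The denominator has no term below 7s — 1 pole at s=0, type 1.
K_v = lim_{s→0} s·G(s) = 25 / 7 = 25/7.

25/7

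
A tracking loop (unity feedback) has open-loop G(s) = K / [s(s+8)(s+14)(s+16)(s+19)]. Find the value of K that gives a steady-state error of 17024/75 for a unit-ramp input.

150

One free integrator in G(s): this is a type 1 system.
K_v = lim_{s→0} s·G(s) = K / (8·14·16·19) = (1/34048)·K.
e_ss = 1/K_v = 17024/75 ⇒ K_v = 75/17024 ⇒ K = (75/17024)/(1/34048) = 150.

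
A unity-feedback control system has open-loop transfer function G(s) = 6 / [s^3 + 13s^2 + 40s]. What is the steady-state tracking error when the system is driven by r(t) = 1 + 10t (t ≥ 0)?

200/3

Lowest-order denominator term is 40s, so the open loop has 1 pole at the origin → type 1 system. Taking each input component in turn:
  • 1: tracked with zero error.
  • 10t: e_ss = 10/K_v with K_v=0.15 → 200/3.
Total e_ss = 200/3.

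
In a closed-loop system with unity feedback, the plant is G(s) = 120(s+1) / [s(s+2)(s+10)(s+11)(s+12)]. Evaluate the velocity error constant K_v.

The open loop has one pole at the origin → type 1 system.
K_v = lim_{s→0} s·G(s) = 120·1 / (2·10·11·12) = 1/22.

1/22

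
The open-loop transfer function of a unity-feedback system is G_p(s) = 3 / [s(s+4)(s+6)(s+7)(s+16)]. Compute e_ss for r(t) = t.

896

G_p(s) has one factor of s in the denominator, so the system is type 1.
K_v = lim_{s→0} s·G_p(s) = 3 / (4·6·7·16) = 1/896.
e_ss = 1/K_v = 1/(1/896) = 896.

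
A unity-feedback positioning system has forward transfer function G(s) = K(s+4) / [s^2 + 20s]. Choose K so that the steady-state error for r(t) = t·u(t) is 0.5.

The denominator has no term below 20s — 1 pole at s=0, type 1.
K_v = lim_{s→0} s·G(s) = K·4 / 20 = 0.2·K.
e_ss = 1/K_v = 0.5 ⇒ K_v = 2 ⇒ K = 2/0.2 = 10.

10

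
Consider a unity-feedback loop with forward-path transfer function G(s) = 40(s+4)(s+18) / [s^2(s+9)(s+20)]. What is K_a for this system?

16

System type = 2 (two poles at s=0).
K_a = lim_{s→0} s^2·G(s) = 40·4·18 / (9·20) = 16.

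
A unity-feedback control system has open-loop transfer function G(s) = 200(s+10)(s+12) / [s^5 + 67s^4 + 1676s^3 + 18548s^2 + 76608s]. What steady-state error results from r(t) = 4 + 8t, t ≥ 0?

Factoring s from the denominator leaves a polynomial with constant term 76608, so the system is type 1. Treating each term separately:
  • 4: tracked with zero error.
  • 8t: e_ss = 8/K_v with K_v=125/399 → 25.536.
Total e_ss = 25.536.

25.536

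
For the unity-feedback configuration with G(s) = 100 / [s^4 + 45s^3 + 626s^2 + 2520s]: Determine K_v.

Factoring s from the denominator leaves a polynomial with constant term 2520, so the system is type 1.
K_v = lim_{s→0} s·G(s) = 100 / 2520 = 5/126.

5/126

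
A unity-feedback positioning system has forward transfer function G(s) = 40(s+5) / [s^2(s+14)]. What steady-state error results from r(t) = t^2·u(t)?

System type = 2 (two poles at s=0).
K_a = lim_{s→0} s^2·G(s) = 40·5 / (14) = 100/7.
r(t) = t^2 gives R(s) = 2/s^3.
e_ss = 2/K_a = 2/(100/7) = 0.14.

0.14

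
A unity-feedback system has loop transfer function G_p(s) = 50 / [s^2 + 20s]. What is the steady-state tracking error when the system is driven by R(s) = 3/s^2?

1.2

Factoring s from the denominator leaves a polynomial with constant term 20, so the system is type 1.
K_v = lim_{s→0} s·G_p(s) = 50 / 20 = 2.5.
e_ss = 3/K_v = 3/2.5 = 1.2.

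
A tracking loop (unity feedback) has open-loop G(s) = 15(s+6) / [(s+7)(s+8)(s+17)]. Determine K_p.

45/476

The open loop has no poles at the origin → type 0 system.
K_p = lim_{s→0} G(s) = 15·6 / (7·8·17) = 45/476.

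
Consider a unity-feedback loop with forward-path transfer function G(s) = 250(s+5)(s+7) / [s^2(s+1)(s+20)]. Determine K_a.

437.5

Two free integrators in G(s): this is a type 2 system.
K_a = lim_{s→0} s^2·G(s) = 250·5·7 / (1·20) = 437.5.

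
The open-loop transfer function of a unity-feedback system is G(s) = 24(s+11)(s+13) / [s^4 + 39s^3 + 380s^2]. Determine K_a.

Factoring s^2 from the denominator leaves a polynomial with constant term 380, so the system is type 2.
K_a = lim_{s→0} s^2·G(s) = 24·11·13 / 380 = 858/95.

858/95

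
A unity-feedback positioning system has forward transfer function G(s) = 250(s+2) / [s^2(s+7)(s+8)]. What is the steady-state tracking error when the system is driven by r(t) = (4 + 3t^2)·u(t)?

System type = 2 (two poles at s=0). Taking each input component in turn:
  • 4: tracked with zero error.
  • 3t^2: e_ss = 6/K_a with K_a=125/14 → 0.672.
Total e_ss = 0.672.

0.672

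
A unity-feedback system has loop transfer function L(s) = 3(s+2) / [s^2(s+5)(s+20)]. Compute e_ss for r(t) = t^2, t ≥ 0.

100/3

L(s) has two factors of s in the denominator, so the system is type 2.
K_a = lim_{s→0} s^2·L(s) = 3·2 / (5·20) = 0.06.
r(t) = t^2 gives R(s) = 2/s^3.
e_ss = 2/K_a = 2/0.06 = 100/3.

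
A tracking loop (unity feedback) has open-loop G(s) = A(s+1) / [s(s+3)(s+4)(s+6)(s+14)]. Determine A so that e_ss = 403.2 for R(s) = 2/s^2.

5

System type = 1 (one pole at s=0).
K_v = lim_{s→0} s·G(s) = A·1 / (3·4·6·14) = (1/1008)·A.
e_ss = 2/K_v = 403.2 ⇒ K_v = 5/1008 ⇒ A = (5/1008)/(1/1008) = 5.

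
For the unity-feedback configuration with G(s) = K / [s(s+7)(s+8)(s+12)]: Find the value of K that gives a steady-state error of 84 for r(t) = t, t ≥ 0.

8

The open loop has one pole at the origin → type 1 system.
K_v = lim_{s→0} s·G(s) = K / (7·8·12) = (1/672)·K.
e_ss = 1/K_v = 84 ⇒ K_v = 1/84 ⇒ K = (1/84)/(1/672) = 8.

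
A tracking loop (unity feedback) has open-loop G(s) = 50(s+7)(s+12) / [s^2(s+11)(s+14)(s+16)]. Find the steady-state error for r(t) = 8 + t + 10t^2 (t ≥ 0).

Two free integrators in G(s): this is a type 2 system. By superposition:
  • 8: tracked with zero error.
  • t: tracked with zero error.
  • 10t^2: e_ss = 20/K_a with K_a=75/44 → 176/15.
Total e_ss = 176/15.

176/15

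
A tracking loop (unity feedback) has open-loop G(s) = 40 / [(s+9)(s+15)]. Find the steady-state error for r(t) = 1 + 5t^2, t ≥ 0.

The open loop has no poles at the origin → type 0 system. By superposition:
  • 1: e_ss = 1/(1+K_p) with K_p=8/27 → 27/35.
  • 5t^2: a type-0 system cannot track it, e_ss → ∞.
The unbounded component dominates.

infinity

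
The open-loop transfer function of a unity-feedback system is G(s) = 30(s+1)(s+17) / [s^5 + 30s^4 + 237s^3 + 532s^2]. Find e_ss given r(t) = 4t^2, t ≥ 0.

Lowest-order denominator term is 532s^2, so the open loop has 2 poles at the origin → type 2 system.
K_a = lim_{s→0} s^2·G(s) = 30·1·17 / 532 = 255/266.
r(t) = 4t^2 gives R(s) = 8/s^3.
e_ss = 8/K_a = 8/(255/266) = 2128/255.

2128/255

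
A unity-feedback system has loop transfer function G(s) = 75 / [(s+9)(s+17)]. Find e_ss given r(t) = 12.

153/19

System type = 0 (no poles at s=0).
K_p = lim_{s→0} G(s) = 75 / (9·17) = 25/51.
e_ss = 12/(1 + K_p) = 12/(76/51) = 153/19.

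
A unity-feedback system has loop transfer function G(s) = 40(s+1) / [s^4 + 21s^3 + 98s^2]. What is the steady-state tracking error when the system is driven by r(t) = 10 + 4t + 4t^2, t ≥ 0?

19.6

Lowest-order denominator term is 98s^2, so the open loop has 2 poles at the origin → type 2 system. Treating each term separately:
  • 10: tracked with zero error.
  • 4t: tracked with zero error.
  • 4t^2: e_ss = 8/K_a with K_a=20/49 → 19.6.
Total e_ss = 19.6.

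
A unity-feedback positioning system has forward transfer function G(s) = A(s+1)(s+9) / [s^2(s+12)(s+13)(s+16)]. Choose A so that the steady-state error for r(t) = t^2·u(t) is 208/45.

120

G(s) has two factors of s in the denominator, so the system is type 2.
K_a = lim_{s→0} s^2·G(s) = A·1·9 / (12·13·16) = (3/832)·A.
e_ss = 2/K_a = 208/45 ⇒ K_a = 45/104 ⇒ A = (45/104)/(3/832) = 120.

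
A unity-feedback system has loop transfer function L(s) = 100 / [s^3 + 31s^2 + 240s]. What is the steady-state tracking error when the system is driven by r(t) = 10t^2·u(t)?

infinity

Lowest-order denominator term is 240s, so the open loop has 1 pole at the origin → type 1 system.
K_a = lim_{s→0} s^2·L(s) = 0; the steady-state error to this parabolic input grows without bound.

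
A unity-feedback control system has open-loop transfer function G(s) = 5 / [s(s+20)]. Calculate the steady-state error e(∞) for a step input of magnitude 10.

System type = 1 (one pole at s=0).
K_p = ∞ for a type-1 system; e_ss to a step is zero.

0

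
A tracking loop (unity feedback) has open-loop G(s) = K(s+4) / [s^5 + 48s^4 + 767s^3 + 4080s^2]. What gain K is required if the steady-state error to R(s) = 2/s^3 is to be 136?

Factoring s^2 from the denominator leaves a polynomial with constant term 4080, so the system is type 2.
K_a = lim_{s→0} s^2·G(s) = K·4 / 4080 = (1/1020)·K.
e_ss = 2/K_a = 136 ⇒ K_a = 1/68 ⇒ K = (1/68)/(1/1020) = 15.

15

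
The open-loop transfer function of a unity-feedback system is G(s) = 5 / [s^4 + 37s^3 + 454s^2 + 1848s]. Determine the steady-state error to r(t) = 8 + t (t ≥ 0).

Lowest-order denominator term is 1848s, so the open loop has 1 pole at the origin → type 1 system. Taking each input component in turn:
  • 8: tracked with zero error.
  • t: e_ss = 1/K_v with K_v=5/1848 → 369.6.
Total e_ss = 369.6.

369.6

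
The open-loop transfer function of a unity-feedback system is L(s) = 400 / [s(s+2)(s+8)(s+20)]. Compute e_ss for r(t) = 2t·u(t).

1.6

The open loop has one pole at the origin → type 1 system.
K_v = lim_{s→0} s·L(s) = 400 / (2·8·20) = 1.25.
e_ss = 2/K_v = 2/1.25 = 1.6.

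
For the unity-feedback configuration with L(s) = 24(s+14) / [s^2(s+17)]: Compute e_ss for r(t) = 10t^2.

L(s) has two factors of s in the denominator, so the system is type 2.
K_a = lim_{s→0} s^2·L(s) = 24·14 / (17) = 336/17.
r(t) = 10t^2 gives R(s) = 20/s^3.
e_ss = 20/K_a = 20/(336/17) = 85/84.

85/84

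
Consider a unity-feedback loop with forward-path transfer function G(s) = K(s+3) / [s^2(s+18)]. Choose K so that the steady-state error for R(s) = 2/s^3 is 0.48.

25

The open loop has two poles at the origin → type 2 system.
K_a = lim_{s→0} s^2·G(s) = K·3 / (18) = (1/6)·K.
e_ss = 2/K_a = 0.48 ⇒ K_a = 25/6 ⇒ K = (25/6)/(1/6) = 25.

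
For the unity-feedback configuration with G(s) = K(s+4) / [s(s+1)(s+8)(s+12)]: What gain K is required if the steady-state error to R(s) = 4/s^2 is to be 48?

G(s) has one factor of s in the denominator, so the system is type 1.
K_v = lim_{s→0} s·G(s) = K·4 / (1·8·12) = (1/24)·K.
e_ss = 4/K_v = 48 ⇒ K_v = 1/12 ⇒ K = (1/12)/(1/24) = 2.

2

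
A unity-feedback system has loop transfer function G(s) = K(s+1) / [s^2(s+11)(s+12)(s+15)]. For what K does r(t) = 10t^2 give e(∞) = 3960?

Two free integrators in G(s): this is a type 2 system.
K_a = lim_{s→0} s^2·G(s) = K·1 / (11·12·15) = (1/1980)·K.
e_ss = 20/K_a = 3960 ⇒ K_a = 1/198 ⇒ K = (1/198)/(1/1980) = 10.

10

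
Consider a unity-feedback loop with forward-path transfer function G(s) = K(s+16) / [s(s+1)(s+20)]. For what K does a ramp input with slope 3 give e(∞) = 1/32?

G(s) has one factor of s in the denominator, so the system is type 1.
K_v = lim_{s→0} s·G(s) = K·16 / (1·20) = 0.8·K.
e_ss = 3/K_v = 1/32 ⇒ K_v = 96 ⇒ K = 96/0.8 = 120.

120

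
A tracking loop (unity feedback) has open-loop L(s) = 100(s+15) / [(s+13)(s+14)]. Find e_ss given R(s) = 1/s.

91/841

L(s) has no factors of s in the denominator, so the system is type 0.
K_p = lim_{s→0} L(s) = 100·15 / (13·14) = 750/91.
e_ss = 1/(1 + K_p) = 1/(841/91) = 91/841.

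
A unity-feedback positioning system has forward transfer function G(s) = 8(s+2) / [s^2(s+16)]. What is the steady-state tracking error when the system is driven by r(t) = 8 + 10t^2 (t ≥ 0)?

The open loop has two poles at the origin → type 2 system. Treating each term separately:
  • 8: tracked with zero error.
  • 10t^2: e_ss = 20/K_a with K_a=1 → 20.
Total e_ss = 20.

20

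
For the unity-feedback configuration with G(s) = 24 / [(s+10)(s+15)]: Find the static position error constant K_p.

System type = 0 (no poles at s=0).
K_p = lim_{s→0} G(s) = 24 / (10·15) = 0.16.

0.16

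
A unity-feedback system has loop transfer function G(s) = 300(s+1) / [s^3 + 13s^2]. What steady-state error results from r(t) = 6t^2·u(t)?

Lowest-order denominator term is 13s^2, so the open loop has 2 poles at the origin → type 2 system.
K_a = lim_{s→0} s^2·G(s) = 300·1 / 13 = 300/13.
r(t) = 6t^2 gives R(s) = 12/s^3.
e_ss = 12/K_a = 12/(300/13) = 0.52.

0.52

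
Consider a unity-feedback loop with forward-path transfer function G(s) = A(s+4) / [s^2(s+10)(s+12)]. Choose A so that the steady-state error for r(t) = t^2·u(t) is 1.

60

The open loop has two poles at the origin → type 2 system.
K_a = lim_{s→0} s^2·G(s) = A·4 / (10·12) = (1/30)·A.
e_ss = 2/K_a = 1 ⇒ K_a = 2 ⇒ A = 2/(1/30) = 60.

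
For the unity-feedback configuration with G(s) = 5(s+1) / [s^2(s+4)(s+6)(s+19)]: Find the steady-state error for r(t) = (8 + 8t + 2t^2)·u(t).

G(s) has two factors of s in the denominator, so the system is type 2. Treating each term separately:
  • 8: tracked with zero error.
  • 8t: tracked with zero error.
  • 2t^2: e_ss = 4/K_a with K_a=5/456 → 364.8.
Total e_ss = 364.8.

364.8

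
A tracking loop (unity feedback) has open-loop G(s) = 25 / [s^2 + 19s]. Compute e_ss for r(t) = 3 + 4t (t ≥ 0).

Lowest-order denominator term is 19s, so the open loop has 1 pole at the origin → type 1 system. By superposition:
  • 3: tracked with zero error.
  • 4t: e_ss = 4/K_v with K_v=25/19 → 3.04.
Total e_ss = 3.04.

3.04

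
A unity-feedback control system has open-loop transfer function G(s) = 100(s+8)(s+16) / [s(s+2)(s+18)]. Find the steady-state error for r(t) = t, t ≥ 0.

G(s) has one factor of s in the denominator, so the system is type 1.
K_v = lim_{s→0} s·G(s) = 100·8·16 / (2·18) = 3200/9.
e_ss = 1/K_v = 1/(3200/9) = 9/3200.

9/3200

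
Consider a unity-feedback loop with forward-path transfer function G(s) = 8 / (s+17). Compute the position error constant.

The open loop has no poles at the origin → type 0 system.
K_p = lim_{s→0} G(s) = 8 / (17) = 8/17.

8/17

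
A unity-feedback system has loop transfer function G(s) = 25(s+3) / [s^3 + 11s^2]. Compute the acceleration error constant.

75/11

Lowest-order denominator term is 11s^2, so the open loop has 2 poles at the origin → type 2 system.
K_a = lim_{s→0} s^2·G(s) = 25·3 / 11 = 75/11.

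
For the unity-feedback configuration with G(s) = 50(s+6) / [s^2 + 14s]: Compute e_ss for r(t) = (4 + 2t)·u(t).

The denominator has no term below 14s — 1 pole at s=0, type 1. Taking each input component in turn:
  • 4: tracked with zero error.
  • 2t: e_ss = 2/K_v with K_v=150/7 → 7/75.
Total e_ss = 7/75.

7/75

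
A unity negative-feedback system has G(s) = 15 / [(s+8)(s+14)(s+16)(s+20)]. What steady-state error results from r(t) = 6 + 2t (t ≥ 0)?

infinity

No free integrators in G(s): this is a type 0 system. Taking each input component in turn:
  • 6: e_ss = 6/(1+K_p) with K_p=3/7168 → 43008/7171.
  • 2t: a type-0 system cannot track it, e_ss → ∞.
The unbounded component dominates.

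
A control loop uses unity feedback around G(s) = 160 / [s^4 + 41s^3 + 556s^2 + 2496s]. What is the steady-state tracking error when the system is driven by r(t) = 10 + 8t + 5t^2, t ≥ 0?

infinity

The denominator has no term below 2496s — 1 pole at s=0, type 1. By superposition:
  • 10: tracked with zero error.
  • 8t: e_ss = 8/K_v with K_v=5/78 → 124.8.
  • 5t^2: a type-1 system cannot track it, e_ss → ∞.
The unbounded component dominates.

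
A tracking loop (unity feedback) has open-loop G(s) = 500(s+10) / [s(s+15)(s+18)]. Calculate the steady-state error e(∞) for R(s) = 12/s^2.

0.648

One free integrator in G(s): this is a type 1 system.
K_v = lim_{s→0} s·G(s) = 500·10 / (15·18) = 500/27.
e_ss = 12/K_v = 12/(500/27) = 0.648.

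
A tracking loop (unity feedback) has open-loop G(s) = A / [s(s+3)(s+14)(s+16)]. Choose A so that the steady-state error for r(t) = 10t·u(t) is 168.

40

System type = 1 (one pole at s=0).
K_v = lim_{s→0} s·G(s) = A / (3·14·16) = (1/672)·A.
e_ss = 10/K_v = 168 ⇒ K_v = 5/84 ⇒ A = (5/84)/(1/672) = 40.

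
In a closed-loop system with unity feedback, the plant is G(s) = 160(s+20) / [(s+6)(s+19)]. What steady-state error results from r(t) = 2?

114/1657

No free integrators in G(s): this is a type 0 system.
K_p = lim_{s→0} G(s) = 160·20 / (6·19) = 1600/57.
e_ss = 2/(1 + K_p) = 2/(1657/57) = 114/1657.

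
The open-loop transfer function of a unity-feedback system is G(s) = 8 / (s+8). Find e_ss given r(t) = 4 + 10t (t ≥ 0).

System type = 0 (no poles at s=0). By superposition:
  • 4: e_ss = 4/(1+K_p) with K_p=1 → 2.
  • 10t: a type-0 system cannot track it, e_ss → ∞.
The unbounded component dominates.

infinity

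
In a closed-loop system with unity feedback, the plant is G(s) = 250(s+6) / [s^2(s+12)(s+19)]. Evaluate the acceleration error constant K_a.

G(s) has two factors of s in the denominator, so the system is type 2.
K_a = lim_{s→0} s^2·G(s) = 250·6 / (12·19) = 125/19.

125/19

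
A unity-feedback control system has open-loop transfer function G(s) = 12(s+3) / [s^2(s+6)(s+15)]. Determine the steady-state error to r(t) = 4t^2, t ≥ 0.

20

The open loop has two poles at the origin → type 2 system.
K_a = lim_{s→0} s^2·G(s) = 12·3 / (6·15) = 0.4.
r(t) = 4t^2 gives R(s) = 8/s^3.
e_ss = 8/K_a = 8/0.4 = 20.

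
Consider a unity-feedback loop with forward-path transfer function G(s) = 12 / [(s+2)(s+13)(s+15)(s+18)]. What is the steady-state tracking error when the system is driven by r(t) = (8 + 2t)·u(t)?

infinity

G(s) has no factors of s in the denominator, so the system is type 0. By superposition:
  • 8: e_ss = 8/(1+K_p) with K_p=1/585 → 2340/293.
  • 2t: a type-0 system cannot track it, e_ss → ∞.
The unbounded component dominates.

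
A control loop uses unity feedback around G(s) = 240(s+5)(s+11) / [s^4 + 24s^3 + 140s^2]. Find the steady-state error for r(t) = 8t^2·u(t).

28/165

Factoring s^2 from the denominator leaves a polynomial with constant term 140, so the system is type 2.
K_a = lim_{s→0} s^2·G(s) = 240·5·11 / 140 = 660/7.
r(t) = 8t^2 gives R(s) = 16/s^3.
e_ss = 16/K_a = 16/(660/7) = 28/165.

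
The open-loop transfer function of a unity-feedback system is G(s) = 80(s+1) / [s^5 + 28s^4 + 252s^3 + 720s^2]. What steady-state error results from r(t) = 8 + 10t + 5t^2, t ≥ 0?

Lowest-order denominator term is 720s^2, so the open loop has 2 poles at the origin → type 2 system. Treating each term separately:
  • 8: tracked with zero error.
  • 10t: tracked with zero error.
  • 5t^2: e_ss = 10/K_a with K_a=1/9 → 90.
Total e_ss = 90.

90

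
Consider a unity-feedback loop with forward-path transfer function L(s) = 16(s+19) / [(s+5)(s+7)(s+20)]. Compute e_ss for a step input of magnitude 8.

1400/251

The open loop has no poles at the origin → type 0 system.
K_p = lim_{s→0} L(s) = 16·19 / (5·7·20) = 76/175.
e_ss = 8/(1 + K_p) = 8/(251/175) = 1400/251.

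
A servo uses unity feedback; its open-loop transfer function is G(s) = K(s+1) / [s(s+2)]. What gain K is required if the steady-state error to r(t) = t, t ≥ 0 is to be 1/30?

60

G(s) has one factor of s in the denominator, so the system is type 1.
K_v = lim_{s→0} s·G(s) = K·1 / (2) = 0.5·K.
e_ss = 1/K_v = 1/30 ⇒ K_v = 30 ⇒ K = 30/0.5 = 60.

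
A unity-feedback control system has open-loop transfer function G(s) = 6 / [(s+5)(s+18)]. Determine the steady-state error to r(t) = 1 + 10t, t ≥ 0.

System type = 0 (no poles at s=0). Treating each term separately:
  • 1: e_ss = 1/(1+K_p) with K_p=1/15 → 0.9375.
  • 10t: a type-0 system cannot track it, e_ss → ∞.
The unbounded component dominates.

infinity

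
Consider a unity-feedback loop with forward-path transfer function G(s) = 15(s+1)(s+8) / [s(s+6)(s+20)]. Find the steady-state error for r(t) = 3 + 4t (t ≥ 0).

4

One free integrator in G(s): this is a type 1 system. Treating each term separately:
  • 3: tracked with zero error.
  • 4t: e_ss = 4/K_v with K_v=1 → 4.
Total e_ss = 4.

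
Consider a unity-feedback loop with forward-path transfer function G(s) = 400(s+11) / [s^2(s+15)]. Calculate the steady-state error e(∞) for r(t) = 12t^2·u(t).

9/110

The open loop has two poles at the origin → type 2 system.
K_a = lim_{s→0} s^2·G(s) = 400·11 / (15) = 880/3.
r(t) = 12t^2 gives R(s) = 24/s^3.
e_ss = 24/K_a = 24/(880/3) = 9/110.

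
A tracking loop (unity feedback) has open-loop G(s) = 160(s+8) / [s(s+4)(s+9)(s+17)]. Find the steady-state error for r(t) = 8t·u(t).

3.825

G(s) has one factor of s in the denominator, so the system is type 1.
K_v = lim_{s→0} s·G(s) = 160·8 / (4·9·17) = 320/153.
e_ss = 8/K_v = 8/(320/153) = 3.825.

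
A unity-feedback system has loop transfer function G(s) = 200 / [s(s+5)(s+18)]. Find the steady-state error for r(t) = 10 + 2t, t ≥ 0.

One free integrator in G(s): this is a type 1 system. Taking each input component in turn:
  • 10: tracked with zero error.
  • 2t: e_ss = 2/K_v with K_v=20/9 → 0.9.
Total e_ss = 0.9.

0.9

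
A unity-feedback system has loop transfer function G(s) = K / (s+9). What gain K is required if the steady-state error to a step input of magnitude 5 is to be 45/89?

80

G(s) has no factors of s in the denominator, so the system is type 0.
K_p = lim_{s→0} G(s) = K / (9) = (1/9)·K.
e_ss = 5/(1 + K_p) = 45/89 ⇒ 1 + (1/9)·K = 89/9 ⇒ K = 80.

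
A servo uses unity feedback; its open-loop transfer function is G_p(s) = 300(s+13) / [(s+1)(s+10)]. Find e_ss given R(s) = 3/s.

G_p(s) has no factors of s in the denominator, so the system is type 0.
K_p = lim_{s→0} G_p(s) = 300·13 / (1·10) = 390.
e_ss = 3/(1 + K_p) = 3/391.

3/391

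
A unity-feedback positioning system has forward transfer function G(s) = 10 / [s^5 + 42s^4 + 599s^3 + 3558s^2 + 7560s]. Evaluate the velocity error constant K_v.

Factoring s from the denominator leaves a polynomial with constant term 7560, so the system is type 1.
K_v = lim_{s→0} s·G(s) = 10 / 7560 = 1/756.

1/756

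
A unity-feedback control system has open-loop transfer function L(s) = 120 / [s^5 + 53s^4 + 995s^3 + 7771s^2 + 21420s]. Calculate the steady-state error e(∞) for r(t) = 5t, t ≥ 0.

Factoring s from the denominator leaves a polynomial with constant term 21420, so the system is type 1.
K_v = lim_{s→0} s·L(s) = 120 / 21420 = 2/357.
e_ss = 5/K_v = 5/(2/357) = 892.5.

892.5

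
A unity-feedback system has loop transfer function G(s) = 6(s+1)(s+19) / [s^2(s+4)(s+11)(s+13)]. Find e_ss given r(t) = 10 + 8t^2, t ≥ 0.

The open loop has two poles at the origin → type 2 system. Taking each input component in turn:
  • 10: tracked with zero error.
  • 8t^2: e_ss = 16/K_a with K_a=57/286 → 4576/57.
Total e_ss = 4576/57.

4576/57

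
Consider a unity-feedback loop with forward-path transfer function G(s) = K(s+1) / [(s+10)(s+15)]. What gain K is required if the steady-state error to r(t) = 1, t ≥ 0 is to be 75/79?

The open loop has no poles at the origin → type 0 system.
K_p = lim_{s→0} G(s) = K·1 / (10·15) = (1/150)·K.
e_ss = 1/(1 + K_p) = 75/79 ⇒ 1 + (1/150)·K = 79/75 ⇒ K = 8.

8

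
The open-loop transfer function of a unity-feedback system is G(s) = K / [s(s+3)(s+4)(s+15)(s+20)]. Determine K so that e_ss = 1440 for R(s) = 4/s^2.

10

System type = 1 (one pole at s=0).
K_v = lim_{s→0} s·G(s) = K / (3·4·15·20) = (1/3600)·K.
e_ss = 4/K_v = 1440 ⇒ K_v = 1/360 ⇒ K = (1/360)/(1/3600) = 10.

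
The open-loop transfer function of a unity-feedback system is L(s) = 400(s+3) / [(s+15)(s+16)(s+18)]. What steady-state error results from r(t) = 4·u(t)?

System type = 0 (no poles at s=0).
K_p = lim_{s→0} L(s) = 400·3 / (15·16·18) = 5/18.
e_ss = 4/(1 + K_p) = 4/(23/18) = 72/23.

72/23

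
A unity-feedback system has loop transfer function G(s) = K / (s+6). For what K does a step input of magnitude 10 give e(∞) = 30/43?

System type = 0 (no poles at s=0).
K_p = lim_{s→0} G(s) = K / (6) = (1/6)·K.
e_ss = 10/(1 + K_p) = 30/43 ⇒ 1 + (1/6)·K = 43/3 ⇒ K = 80.

80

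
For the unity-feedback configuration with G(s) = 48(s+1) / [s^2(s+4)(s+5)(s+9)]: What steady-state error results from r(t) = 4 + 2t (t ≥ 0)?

0

System type = 2 (two poles at s=0). Treating each term separately:
  • 4: tracked with zero error.
  • 2t: tracked with zero error.
Total e_ss = 0.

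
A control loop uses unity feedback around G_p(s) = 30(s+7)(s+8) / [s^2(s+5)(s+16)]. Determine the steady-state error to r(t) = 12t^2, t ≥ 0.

8/7

G_p(s) has two factors of s in the denominator, so the system is type 2.
K_a = lim_{s→0} s^2·G_p(s) = 30·7·8 / (5·16) = 21.
r(t) = 12t^2 gives R(s) = 24/s^3.
e_ss = 24/K_a = 24/21 = 8/7.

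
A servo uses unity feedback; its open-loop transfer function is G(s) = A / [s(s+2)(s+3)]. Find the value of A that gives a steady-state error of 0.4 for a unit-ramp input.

15

G(s) has one factor of s in the denominator, so the system is type 1.
K_v = lim_{s→0} s·G(s) = A / (2·3) = (1/6)·A.
e_ss = 1/K_v = 0.4 ⇒ K_v = 2.5 ⇒ A = 2.5/(1/6) = 15.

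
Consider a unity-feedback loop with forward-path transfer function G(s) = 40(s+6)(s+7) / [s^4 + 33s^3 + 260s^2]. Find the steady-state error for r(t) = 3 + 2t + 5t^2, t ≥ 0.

65/42

Lowest-order denominator term is 260s^2, so the open loop has 2 poles at the origin → type 2 system. Taking each input component in turn:
  • 3: tracked with zero error.
  • 2t: tracked with zero error.
  • 5t^2: e_ss = 10/K_a with K_a=84/13 → 65/42.
Total e_ss = 65/42.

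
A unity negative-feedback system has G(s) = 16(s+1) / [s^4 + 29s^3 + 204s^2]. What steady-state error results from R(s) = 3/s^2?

0

Lowest-order denominator term is 204s^2, so the open loop has 2 poles at the origin → type 2 system.
K_v = ∞ for a type-2 system; e_ss to a ramp is zero.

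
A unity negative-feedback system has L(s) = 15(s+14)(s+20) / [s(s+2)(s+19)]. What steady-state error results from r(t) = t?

One free integrator in L(s): this is a type 1 system.
K_v = lim_{s→0} s·L(s) = 15·14·20 / (2·19) = 2100/19.
e_ss = 1/K_v = 1/(2100/19) = 19/2100.

19/2100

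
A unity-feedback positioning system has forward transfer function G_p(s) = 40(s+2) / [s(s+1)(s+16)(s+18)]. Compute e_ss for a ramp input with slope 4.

14.4

The open loop has one pole at the origin → type 1 system.
K_v = lim_{s→0} s·G_p(s) = 40·2 / (1·16·18) = 5/18.
e_ss = 4/K_v = 4/(5/18) = 14.4.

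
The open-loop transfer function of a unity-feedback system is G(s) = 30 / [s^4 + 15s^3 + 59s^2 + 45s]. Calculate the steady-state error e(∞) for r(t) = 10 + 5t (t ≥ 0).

The denominator has no term below 45s — 1 pole at s=0, type 1. Treating each term separately:
  • 10: tracked with zero error.
  • 5t: e_ss = 5/K_v with K_v=2/3 → 7.5.
Total e_ss = 7.5.

7.5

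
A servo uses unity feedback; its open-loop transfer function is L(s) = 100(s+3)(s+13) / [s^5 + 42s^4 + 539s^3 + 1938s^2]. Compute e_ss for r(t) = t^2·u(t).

Lowest-order denominator term is 1938s^2, so the open loop has 2 poles at the origin → type 2 system.
K_a = lim_{s→0} s^2·L(s) = 100·3·13 / 1938 = 650/323.
r(t) = t^2 gives R(s) = 2/s^3.
e_ss = 2/K_a = 2/(650/323) = 323/325.

323/325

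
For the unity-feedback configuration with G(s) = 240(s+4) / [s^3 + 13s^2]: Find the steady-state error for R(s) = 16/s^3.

13/60

Factoring s^2 from the denominator leaves a polynomial with constant term 13, so the system is type 2.
K_a = lim_{s→0} s^2·G(s) = 240·4 / 13 = 960/13.
r(t) = 8t^2 gives R(s) = 16/s^3.
e_ss = 16/K_a = 16/(960/13) = 13/60.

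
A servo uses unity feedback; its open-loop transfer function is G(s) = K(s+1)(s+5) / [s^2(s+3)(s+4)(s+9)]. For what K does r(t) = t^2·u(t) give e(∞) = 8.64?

5

System type = 2 (two poles at s=0).
K_a = lim_{s→0} s^2·G(s) = K·1·5 / (3·4·9) = (5/108)·K.
e_ss = 2/K_a = 8.64 ⇒ K_a = 25/108 ⇒ K = (25/108)/(5/108) = 5.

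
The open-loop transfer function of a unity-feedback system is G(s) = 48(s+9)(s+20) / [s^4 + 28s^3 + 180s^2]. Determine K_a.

The denominator has no term below 180s^2 — 2 poles at s=0, type 2.
K_a = lim_{s→0} s^2·G(s) = 48·9·20 / 180 = 48.

48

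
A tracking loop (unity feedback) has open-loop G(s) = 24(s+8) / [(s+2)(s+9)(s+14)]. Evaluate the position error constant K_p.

16/21

G(s) has no factors of s in the denominator, so the system is type 0.
K_p = lim_{s→0} G(s) = 24·8 / (2·9·14) = 16/21.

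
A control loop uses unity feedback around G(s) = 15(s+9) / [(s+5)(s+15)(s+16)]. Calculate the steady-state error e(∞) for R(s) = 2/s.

System type = 0 (no poles at s=0).
K_p = lim_{s→0} G(s) = 15·9 / (5·15·16) = 0.1125.
e_ss = 2/(1 + K_p) = 2/1.1125 = 160/89.

160/89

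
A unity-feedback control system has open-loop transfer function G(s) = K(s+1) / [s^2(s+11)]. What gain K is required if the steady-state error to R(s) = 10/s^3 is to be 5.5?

The open loop has two poles at the origin → type 2 system.
K_a = lim_{s→0} s^2·G(s) = K·1 / (11) = (1/11)·K.
e_ss = 10/K_a = 5.5 ⇒ K_a = 20/11 ⇒ K = (20/11)/(1/11) = 20.

20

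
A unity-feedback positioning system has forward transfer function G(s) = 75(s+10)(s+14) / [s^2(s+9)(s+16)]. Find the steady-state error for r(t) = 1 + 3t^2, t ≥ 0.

System type = 2 (two poles at s=0). Treating each term separately:
  • 1: tracked with zero error.
  • 3t^2: e_ss = 6/K_a with K_a=875/12 → 72/875.
Total e_ss = 72/875.

72/875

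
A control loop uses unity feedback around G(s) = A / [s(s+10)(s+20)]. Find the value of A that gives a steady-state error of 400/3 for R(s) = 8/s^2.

The open loop has one pole at the origin → type 1 system.
K_v = lim_{s→0} s·G(s) = A / (10·20) = 0.005·A.
e_ss = 8/K_v = 400/3 ⇒ K_v = 0.06 ⇒ A = 0.06/0.005 = 12.

12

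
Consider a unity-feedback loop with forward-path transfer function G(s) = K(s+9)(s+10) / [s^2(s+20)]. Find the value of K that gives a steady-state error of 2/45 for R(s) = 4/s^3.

G(s) has two factors of s in the denominator, so the system is type 2.
K_a = lim_{s→0} s^2·G(s) = K·9·10 / (20) = 4.5·K.
e_ss = 4/K_a = 2/45 ⇒ K_a = 90 ⇒ K = 90/4.5 = 20.

20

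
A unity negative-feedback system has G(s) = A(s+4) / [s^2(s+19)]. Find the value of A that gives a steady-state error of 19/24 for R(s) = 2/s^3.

Two free integrators in G(s): this is a type 2 system.
K_a = lim_{s→0} s^2·G(s) = A·4 / (19) = (4/19)·A.
e_ss = 2/K_a = 19/24 ⇒ K_a = 48/19 ⇒ A = (48/19)/(4/19) = 12.

12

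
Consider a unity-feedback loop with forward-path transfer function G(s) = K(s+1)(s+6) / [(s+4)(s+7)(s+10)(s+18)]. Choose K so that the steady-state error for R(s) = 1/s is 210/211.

4

No free integrators in G(s): this is a type 0 system.
K_p = lim_{s→0} G(s) = K·1·6 / (4·7·10·18) = (1/840)·K.
e_ss = 1/(1 + K_p) = 210/211 ⇒ 1 + (1/840)·K = 211/210 ⇒ K = 4.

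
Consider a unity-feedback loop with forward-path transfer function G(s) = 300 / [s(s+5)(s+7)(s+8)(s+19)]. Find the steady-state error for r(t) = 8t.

2128/15

System type = 1 (one pole at s=0).
K_v = lim_{s→0} s·G(s) = 300 / (5·7·8·19) = 15/266.
e_ss = 8/K_v = 8/(15/266) = 2128/15.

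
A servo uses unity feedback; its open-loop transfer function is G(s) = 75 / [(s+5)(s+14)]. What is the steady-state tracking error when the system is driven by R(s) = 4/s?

No free integrators in G(s): this is a type 0 system.
K_p = lim_{s→0} G(s) = 75 / (5·14) = 15/14.
e_ss = 4/(1 + K_p) = 4/(29/14) = 56/29.

56/29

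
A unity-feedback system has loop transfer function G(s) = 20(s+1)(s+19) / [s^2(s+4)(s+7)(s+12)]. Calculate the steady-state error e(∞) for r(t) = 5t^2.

System type = 2 (two poles at s=0).
K_a = lim_{s→0} s^2·G(s) = 20·1·19 / (4·7·12) = 95/84.
r(t) = 5t^2 gives R(s) = 10/s^3.
e_ss = 10/K_a = 10/(95/84) = 168/19.

168/19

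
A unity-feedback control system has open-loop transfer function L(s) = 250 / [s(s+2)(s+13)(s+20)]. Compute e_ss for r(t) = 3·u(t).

0

The open loop has one pole at the origin → type 1 system.
A type-1 system has K_p = ∞, so it tracks a step input with zero steady-state error.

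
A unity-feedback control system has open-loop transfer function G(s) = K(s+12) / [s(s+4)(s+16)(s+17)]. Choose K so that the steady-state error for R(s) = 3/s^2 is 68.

4

System type = 1 (one pole at s=0).
K_v = lim_{s→0} s·G(s) = K·12 / (4·16·17) = (3/272)·K.
e_ss = 3/K_v = 68 ⇒ K_v = 3/68 ⇒ K = (3/68)/(3/272) = 4.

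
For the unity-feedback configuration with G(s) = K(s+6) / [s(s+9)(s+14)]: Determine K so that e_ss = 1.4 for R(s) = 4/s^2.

System type = 1 (one pole at s=0).
K_v = lim_{s→0} s·G(s) = K·6 / (9·14) = (1/21)·K.
e_ss = 4/K_v = 1.4 ⇒ K_v = 20/7 ⇒ K = (20/7)/(1/21) = 60.

60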